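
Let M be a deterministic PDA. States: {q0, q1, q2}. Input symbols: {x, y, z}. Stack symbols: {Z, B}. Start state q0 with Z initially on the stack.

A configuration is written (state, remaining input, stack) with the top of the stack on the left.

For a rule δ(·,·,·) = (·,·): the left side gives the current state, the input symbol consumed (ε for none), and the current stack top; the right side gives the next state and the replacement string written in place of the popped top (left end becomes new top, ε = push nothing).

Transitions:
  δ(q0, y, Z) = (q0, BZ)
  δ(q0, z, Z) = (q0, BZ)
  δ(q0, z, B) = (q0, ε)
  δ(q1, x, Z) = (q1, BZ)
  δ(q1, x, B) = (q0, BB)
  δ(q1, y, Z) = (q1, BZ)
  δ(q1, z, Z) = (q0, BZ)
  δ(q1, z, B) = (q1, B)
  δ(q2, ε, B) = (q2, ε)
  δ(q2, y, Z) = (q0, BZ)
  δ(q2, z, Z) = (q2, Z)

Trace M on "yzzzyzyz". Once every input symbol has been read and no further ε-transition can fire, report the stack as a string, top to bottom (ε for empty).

Z

(q0, yzzzyzyz, Z)
  read y, top Z: go to q0, push BZ → (q0, zzzyzyz, BZ)
  read z, top B: go to q0, push ε → (q0, zzyzyz, Z)
  read z, top Z: go to q0, push BZ → (q0, zyzyz, BZ)
  read z, top B: go to q0, push ε → (q0, yzyz, Z)
  read y, top Z: go to q0, push BZ → (q0, zyz, BZ)
  read z, top B: go to q0, push ε → (q0, yz, Z)
  read y, top Z: go to q0, push BZ → (q0, z, BZ)
  read z, top B: go to q0, push ε → (q0, ε, Z)
All input consumed in state q0 with stack Z.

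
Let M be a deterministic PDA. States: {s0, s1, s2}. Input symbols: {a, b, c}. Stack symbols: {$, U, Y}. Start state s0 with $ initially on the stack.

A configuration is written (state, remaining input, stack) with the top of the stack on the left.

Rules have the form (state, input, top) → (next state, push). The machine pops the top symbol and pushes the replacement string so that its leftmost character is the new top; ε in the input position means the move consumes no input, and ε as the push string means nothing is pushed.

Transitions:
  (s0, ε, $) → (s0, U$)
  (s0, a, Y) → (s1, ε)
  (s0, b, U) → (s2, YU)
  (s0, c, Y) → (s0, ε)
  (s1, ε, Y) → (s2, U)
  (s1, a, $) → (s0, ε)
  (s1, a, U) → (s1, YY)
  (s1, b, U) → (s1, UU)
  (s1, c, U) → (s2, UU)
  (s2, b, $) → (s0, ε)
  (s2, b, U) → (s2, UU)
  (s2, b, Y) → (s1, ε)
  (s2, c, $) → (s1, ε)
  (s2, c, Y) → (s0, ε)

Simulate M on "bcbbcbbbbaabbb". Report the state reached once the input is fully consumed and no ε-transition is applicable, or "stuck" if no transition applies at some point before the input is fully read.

(s0, bcbbcbbbbaabbb, $)
  ε-move, top $: go to s0, push U$ → (s0, bcbbcbbbbaabbb, U$)
  read b, top U: go to s2, push YU → (s2, cbbcbbbbaabbb, YU$)
  read c, top Y: go to s0, push ε → (s0, bbcbbbbaabbb, U$)
  read b, top U: go to s2, push YU → (s2, bcbbbbaabbb, YU$)
  read b, top Y: go to s1, push ε → (s1, cbbbbaabbb, U$)
  read c, top U: go to s2, push UU → (s2, bbbbaabbb, UU$)
  read b, top U: go to s2, push UU → (s2, bbbaabbb, UUU$)
  read b, top U: go to s2, push UU → (s2, bbaabbb, UUUU$)
  read b, top U: go to s2, push UU → (s2, baabbb, UUUUU$)
  read b, top U: go to s2, push UU → (s2, aabbb, UUUUUU$)
No transition for (s2, a, top U); M blocks with input aabbb remaining.

stuck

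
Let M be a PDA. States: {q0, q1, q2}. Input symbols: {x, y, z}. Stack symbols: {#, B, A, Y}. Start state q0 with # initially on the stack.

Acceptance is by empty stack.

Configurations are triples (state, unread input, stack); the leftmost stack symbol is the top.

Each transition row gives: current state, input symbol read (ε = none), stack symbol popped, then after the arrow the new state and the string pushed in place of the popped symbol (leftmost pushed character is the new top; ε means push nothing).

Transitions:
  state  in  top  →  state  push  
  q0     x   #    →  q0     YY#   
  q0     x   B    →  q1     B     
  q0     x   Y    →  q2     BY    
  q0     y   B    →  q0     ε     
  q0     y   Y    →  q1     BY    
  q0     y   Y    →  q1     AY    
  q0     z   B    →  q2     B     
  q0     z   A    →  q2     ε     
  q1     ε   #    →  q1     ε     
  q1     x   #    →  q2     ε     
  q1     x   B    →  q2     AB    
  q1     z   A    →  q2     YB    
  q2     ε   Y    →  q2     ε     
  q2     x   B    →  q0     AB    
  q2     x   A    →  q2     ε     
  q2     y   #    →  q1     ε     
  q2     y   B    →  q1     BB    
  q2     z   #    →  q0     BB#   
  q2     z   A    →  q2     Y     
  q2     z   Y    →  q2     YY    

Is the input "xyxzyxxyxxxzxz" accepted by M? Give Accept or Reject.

Reject

No computation consumes all input and empties the stack.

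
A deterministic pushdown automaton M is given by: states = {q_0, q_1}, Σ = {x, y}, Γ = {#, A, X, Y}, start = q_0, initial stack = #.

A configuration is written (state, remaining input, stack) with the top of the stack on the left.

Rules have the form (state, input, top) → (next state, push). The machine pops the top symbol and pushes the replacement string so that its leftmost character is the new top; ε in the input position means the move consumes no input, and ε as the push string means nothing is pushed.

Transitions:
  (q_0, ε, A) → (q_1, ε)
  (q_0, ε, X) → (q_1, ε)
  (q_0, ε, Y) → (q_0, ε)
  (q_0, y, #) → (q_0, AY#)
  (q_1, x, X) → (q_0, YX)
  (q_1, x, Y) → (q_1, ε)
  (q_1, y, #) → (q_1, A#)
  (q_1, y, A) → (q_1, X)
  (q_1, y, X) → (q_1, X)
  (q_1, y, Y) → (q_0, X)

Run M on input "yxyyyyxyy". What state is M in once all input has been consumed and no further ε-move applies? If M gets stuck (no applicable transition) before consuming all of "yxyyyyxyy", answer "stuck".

(q_0, yxyyyyxyy, #)
  read y, top #: go to q_0, push AY# → (q_0, xyyyyxyy, AY#)
  ε-move, top A: go to q_1, push ε → (q_1, xyyyyxyy, Y#)
  read x, top Y: go to q_1, push ε → (q_1, yyyyxyy, #)
  read y, top #: go to q_1, push A# → (q_1, yyyxyy, A#)
  read y, top A: go to q_1, push X → (q_1, yyxyy, X#)
  read y, top X: go to q_1, push X → (q_1, yxyy, X#)
  read y, top X: go to q_1, push X → (q_1, xyy, X#)
  read x, top X: go to q_0, push YX → (q_0, yy, YX#)
  ε-move, top Y: go to q_0, push ε → (q_0, yy, X#)
  ε-move, top X: go to q_1, push ε → (q_1, yy, #)
  read y, top #: go to q_1, push A# → (q_1, y, A#)
  read y, top A: go to q_1, push X → (q_1, ε, X#)
All input consumed; M is in state q_1.

q_1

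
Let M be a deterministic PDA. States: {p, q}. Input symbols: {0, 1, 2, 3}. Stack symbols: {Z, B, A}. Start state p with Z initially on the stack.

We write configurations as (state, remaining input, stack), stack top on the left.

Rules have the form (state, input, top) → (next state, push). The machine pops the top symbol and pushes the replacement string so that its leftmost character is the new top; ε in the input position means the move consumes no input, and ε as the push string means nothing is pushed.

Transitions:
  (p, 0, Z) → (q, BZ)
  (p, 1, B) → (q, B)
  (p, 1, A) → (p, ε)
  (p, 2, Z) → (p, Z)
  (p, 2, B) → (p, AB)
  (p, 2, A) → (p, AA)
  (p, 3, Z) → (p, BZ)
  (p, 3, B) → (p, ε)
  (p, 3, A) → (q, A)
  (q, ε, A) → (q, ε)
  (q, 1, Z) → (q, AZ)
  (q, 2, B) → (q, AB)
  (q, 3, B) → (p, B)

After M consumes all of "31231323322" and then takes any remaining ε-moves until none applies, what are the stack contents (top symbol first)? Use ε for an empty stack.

(p, 31231323322, Z) ⊢ (p, 1231323322, BZ) ⊢ (q, 231323322, BZ) ⊢ (q, 31323322, ABZ) ⊢ (q, 31323322, BZ) ⊢ (p, 1323322, BZ) ⊢ (q, 323322, BZ) ⊢ (p, 23322, BZ) ⊢ (p, 3322, ABZ) ⊢ (q, 322, ABZ) ⊢ (q, 322, BZ) ⊢ (p, 22, BZ) ⊢ (p, 2, ABZ) ⊢ (p, ε, AABZ)
All input consumed in state p with stack AABZ.

AABZ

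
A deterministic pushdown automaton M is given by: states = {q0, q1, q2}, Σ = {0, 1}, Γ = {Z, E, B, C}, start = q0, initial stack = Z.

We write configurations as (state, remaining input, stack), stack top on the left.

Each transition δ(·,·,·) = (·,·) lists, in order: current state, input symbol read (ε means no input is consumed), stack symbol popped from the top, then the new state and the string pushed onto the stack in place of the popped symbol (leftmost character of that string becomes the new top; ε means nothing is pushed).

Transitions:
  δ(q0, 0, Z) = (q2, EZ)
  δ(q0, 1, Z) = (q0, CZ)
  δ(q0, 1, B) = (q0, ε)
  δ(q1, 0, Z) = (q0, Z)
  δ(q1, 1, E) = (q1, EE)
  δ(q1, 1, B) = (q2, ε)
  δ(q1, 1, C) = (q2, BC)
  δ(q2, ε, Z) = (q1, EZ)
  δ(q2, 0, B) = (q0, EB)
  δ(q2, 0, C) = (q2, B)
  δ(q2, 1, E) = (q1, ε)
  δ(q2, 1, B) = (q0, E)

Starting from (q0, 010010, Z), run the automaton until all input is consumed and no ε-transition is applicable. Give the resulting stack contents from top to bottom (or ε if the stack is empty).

Z

(q0, 010010, Z) ⊢ (q2, 10010, EZ) ⊢ (q1, 0010, Z) ⊢ (q0, 010, Z) ⊢ (q2, 10, EZ) ⊢ (q1, 0, Z) ⊢ (q0, ε, Z)
All input consumed in state q0 with stack Z.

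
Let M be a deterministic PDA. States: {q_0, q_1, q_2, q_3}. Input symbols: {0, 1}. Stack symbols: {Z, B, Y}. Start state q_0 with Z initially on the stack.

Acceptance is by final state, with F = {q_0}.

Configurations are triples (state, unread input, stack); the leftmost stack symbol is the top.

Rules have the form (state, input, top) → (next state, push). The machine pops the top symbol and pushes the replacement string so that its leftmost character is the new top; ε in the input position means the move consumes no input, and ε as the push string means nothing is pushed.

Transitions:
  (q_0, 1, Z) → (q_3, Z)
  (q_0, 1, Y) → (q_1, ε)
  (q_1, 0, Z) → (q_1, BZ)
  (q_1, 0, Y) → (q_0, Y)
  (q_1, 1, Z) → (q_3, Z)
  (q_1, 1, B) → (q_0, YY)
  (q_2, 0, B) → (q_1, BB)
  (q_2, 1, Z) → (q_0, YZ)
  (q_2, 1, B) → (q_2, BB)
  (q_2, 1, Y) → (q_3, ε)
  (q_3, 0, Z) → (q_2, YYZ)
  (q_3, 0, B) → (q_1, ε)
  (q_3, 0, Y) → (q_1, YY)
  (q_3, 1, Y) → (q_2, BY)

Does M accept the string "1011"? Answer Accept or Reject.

(q_0, 1011, Z)
  read 1, top Z: go to q_3, push Z → (q_3, 011, Z)
  read 0, top Z: go to q_2, push YYZ → (q_2, 11, YYZ)
  read 1, top Y: go to q_3, push ε → (q_3, 1, YZ)
  read 1, top Y: go to q_2, push BY → (q_2, ε, BYZ)
All input consumed; state q_2 ∉ F and no further ε-move applies.

Reject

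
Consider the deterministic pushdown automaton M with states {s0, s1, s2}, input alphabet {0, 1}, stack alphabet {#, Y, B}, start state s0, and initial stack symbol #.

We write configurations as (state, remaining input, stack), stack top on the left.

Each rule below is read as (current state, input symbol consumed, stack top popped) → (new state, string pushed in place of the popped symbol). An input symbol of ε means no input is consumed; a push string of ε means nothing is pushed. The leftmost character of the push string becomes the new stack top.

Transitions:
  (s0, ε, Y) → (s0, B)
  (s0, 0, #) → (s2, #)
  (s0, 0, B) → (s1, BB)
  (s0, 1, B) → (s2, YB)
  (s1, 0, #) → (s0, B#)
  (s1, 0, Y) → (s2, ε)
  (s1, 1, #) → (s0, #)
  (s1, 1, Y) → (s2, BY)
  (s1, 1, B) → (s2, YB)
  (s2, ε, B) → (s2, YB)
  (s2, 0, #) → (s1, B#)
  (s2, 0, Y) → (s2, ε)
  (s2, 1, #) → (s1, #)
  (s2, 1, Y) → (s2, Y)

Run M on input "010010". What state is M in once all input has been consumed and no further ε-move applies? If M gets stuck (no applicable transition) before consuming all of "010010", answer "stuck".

s2

(s0, 010010, #) ⊢ (s2, 10010, #) ⊢ (s1, 0010, #) ⊢ (s0, 010, B#) ⊢ (s1, 10, BB#) ⊢ (s2, 0, YBB#) ⊢ (s2, ε, BB#) ⊢ (s2, ε, YBB#)
All input consumed; M is in state s2.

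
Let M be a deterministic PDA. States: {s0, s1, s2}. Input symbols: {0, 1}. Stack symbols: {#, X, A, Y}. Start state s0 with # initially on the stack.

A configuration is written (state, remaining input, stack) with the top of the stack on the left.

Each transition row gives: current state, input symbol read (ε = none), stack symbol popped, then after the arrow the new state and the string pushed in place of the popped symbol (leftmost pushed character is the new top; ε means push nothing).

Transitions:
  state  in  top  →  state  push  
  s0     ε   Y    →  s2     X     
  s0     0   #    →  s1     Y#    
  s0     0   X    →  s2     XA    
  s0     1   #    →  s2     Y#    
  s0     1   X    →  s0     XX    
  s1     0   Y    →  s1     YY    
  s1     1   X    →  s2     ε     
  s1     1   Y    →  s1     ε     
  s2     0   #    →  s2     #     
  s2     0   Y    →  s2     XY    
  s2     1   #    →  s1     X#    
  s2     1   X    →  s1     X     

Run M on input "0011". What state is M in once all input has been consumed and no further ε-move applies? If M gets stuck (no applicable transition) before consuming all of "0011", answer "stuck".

s1

(s0, 0011, #)
  read 0, top #: go to s1, push Y# → (s1, 011, Y#)
  read 0, top Y: go to s1, push YY → (s1, 11, YY#)
  read 1, top Y: go to s1, push ε → (s1, 1, Y#)
  read 1, top Y: go to s1, push ε → (s1, ε, #)
All input consumed; M is in state s1.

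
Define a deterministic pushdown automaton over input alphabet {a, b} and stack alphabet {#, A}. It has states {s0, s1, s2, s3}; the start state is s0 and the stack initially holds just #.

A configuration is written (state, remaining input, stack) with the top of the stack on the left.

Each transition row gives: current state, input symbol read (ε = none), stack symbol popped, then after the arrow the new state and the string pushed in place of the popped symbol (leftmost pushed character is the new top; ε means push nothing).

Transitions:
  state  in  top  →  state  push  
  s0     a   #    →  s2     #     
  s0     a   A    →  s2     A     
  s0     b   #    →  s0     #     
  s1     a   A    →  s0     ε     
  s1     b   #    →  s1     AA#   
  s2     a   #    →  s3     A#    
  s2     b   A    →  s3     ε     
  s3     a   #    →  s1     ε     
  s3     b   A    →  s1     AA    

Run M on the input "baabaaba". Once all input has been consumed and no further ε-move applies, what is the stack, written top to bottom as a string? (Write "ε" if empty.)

ε

(s0, baabaaba, #)
  read b, top #: go to s0, push # → (s0, aabaaba, #)
  read a, top #: go to s2, push # → (s2, abaaba, #)
  read a, top #: go to s3, push A# → (s3, baaba, A#)
  read b, top A: go to s1, push AA → (s1, aaba, AA#)
  read a, top A: go to s0, push ε → (s0, aba, A#)
  read a, top A: go to s2, push A → (s2, ba, A#)
  read b, top A: go to s3, push ε → (s3, a, #)
  read a, top #: go to s1, push ε → (s1, ε, ε)
All input consumed in state s1 with stack ε.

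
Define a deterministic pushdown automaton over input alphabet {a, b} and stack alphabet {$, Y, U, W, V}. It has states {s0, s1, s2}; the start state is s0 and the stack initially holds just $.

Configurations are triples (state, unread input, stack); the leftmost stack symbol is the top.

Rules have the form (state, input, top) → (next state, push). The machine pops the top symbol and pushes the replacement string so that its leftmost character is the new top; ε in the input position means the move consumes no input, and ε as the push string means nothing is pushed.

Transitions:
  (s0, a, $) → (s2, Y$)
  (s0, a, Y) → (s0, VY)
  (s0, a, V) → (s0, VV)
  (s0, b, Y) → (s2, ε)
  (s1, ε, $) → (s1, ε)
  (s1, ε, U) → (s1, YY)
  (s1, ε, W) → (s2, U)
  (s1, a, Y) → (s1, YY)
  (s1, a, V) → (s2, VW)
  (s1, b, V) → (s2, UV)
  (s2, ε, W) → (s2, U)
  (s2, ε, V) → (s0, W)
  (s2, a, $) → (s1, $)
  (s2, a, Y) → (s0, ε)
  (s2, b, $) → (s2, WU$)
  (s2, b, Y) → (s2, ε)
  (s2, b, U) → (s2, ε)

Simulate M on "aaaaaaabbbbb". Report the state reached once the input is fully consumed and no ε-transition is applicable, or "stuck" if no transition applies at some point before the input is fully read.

(s0, aaaaaaabbbbb, $)
  read a, top $: go to s2, push Y$ → (s2, aaaaaabbbbb, Y$)
  read a, top Y: go to s0, push ε → (s0, aaaaabbbbb, $)
  read a, top $: go to s2, push Y$ → (s2, aaaabbbbb, Y$)
  read a, top Y: go to s0, push ε → (s0, aaabbbbb, $)
  read a, top $: go to s2, push Y$ → (s2, aabbbbb, Y$)
  read a, top Y: go to s0, push ε → (s0, abbbbb, $)
  read a, top $: go to s2, push Y$ → (s2, bbbbb, Y$)
  read b, top Y: go to s2, push ε → (s2, bbbb, $)
  read b, top $: go to s2, push WU$ → (s2, bbb, WU$)
  ε-move, top W: go to s2, push U → (s2, bbb, UU$)
  read b, top U: go to s2, push ε → (s2, bb, U$)
  read b, top U: go to s2, push ε → (s2, b, $)
  read b, top $: go to s2, push WU$ → (s2, ε, WU$)
  ε-move, top W: go to s2, push U → (s2, ε, UU$)
All input consumed; M is in state s2.

s2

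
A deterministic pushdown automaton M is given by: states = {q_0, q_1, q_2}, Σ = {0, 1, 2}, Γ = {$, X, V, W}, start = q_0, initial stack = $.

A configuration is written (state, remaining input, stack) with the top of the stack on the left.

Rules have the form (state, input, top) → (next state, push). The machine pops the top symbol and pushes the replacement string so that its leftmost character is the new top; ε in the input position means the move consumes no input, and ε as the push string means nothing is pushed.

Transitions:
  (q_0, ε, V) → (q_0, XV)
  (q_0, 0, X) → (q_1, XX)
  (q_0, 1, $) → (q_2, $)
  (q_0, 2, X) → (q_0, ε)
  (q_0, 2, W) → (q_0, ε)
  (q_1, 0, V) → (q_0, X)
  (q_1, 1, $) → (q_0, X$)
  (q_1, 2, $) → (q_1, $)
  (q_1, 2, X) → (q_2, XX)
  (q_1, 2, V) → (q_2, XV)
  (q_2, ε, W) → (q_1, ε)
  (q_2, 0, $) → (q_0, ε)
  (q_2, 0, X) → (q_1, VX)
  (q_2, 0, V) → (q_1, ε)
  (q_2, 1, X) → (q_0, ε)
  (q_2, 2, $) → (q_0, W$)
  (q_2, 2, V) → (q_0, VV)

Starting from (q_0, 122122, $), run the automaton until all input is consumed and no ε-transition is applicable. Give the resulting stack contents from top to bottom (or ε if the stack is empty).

(q_0, 122122, $) ⊢ (q_2, 22122, $) ⊢ (q_0, 2122, W$) ⊢ (q_0, 122, $) ⊢ (q_2, 22, $) ⊢ (q_0, 2, W$) ⊢ (q_0, ε, $)
All input consumed in state q_0 with stack $.

$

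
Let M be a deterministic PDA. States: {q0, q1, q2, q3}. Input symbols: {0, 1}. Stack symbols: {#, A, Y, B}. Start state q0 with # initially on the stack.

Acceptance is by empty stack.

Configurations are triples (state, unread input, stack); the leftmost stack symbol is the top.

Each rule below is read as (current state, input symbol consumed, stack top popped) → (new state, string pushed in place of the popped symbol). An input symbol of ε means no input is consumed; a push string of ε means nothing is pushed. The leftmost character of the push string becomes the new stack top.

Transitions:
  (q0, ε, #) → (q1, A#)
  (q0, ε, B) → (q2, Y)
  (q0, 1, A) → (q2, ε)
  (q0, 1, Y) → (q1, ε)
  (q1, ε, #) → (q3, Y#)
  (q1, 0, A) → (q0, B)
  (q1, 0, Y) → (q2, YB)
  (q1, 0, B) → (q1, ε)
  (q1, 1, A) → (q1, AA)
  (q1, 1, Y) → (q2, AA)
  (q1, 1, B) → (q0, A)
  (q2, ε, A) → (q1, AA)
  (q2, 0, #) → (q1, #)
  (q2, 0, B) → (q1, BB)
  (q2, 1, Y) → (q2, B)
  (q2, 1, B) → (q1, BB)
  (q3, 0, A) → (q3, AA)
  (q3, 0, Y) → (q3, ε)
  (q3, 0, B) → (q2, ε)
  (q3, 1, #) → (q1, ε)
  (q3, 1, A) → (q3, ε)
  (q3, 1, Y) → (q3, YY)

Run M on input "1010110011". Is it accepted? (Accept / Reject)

Reject

(q0, 1010110011, #)
  ε-move, top #: go to q1, push A# → (q1, 1010110011, A#)
  read 1, top A: go to q1, push AA → (q1, 010110011, AA#)
  read 0, top A: go to q0, push B → (q0, 10110011, BA#)
  ε-move, top B: go to q2, push Y → (q2, 10110011, YA#)
  read 1, top Y: go to q2, push B → (q2, 0110011, BA#)
  read 0, top B: go to q1, push BB → (q1, 110011, BBA#)
  read 1, top B: go to q0, push A → (q0, 10011, ABA#)
  read 1, top A: go to q2, push ε → (q2, 0011, BA#)
  read 0, top B: go to q1, push BB → (q1, 011, BBA#)
  read 0, top B: go to q1, push ε → (q1, 11, BA#)
  read 1, top B: go to q0, push A → (q0, 1, AA#)
  read 1, top A: go to q2, push ε → (q2, ε, A#)
  ε-move, top A: go to q1, push AA → (q1, ε, AA#)
All input consumed; stack is AA#, not empty, and no further ε-move applies.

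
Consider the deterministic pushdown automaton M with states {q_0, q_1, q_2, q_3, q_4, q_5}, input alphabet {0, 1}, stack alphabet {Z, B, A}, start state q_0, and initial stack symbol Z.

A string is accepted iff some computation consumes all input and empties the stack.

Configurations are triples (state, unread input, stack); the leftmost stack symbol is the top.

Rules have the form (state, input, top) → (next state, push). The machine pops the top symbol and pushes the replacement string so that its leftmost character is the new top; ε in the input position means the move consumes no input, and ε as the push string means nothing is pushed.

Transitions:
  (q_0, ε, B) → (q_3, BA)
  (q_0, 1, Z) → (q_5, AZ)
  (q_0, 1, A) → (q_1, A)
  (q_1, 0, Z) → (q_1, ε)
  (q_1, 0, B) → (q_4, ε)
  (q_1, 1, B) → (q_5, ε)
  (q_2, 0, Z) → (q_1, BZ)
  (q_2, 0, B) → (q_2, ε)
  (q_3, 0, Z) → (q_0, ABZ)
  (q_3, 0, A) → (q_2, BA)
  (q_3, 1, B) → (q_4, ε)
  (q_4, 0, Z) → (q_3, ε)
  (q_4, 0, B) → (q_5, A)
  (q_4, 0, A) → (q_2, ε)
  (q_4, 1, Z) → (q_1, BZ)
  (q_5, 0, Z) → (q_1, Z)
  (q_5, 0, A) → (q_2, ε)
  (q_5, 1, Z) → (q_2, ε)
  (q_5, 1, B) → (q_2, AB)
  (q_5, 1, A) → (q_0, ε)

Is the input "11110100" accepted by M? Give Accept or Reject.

Reject

(q_0, 11110100, Z)
  read 1, top Z: go to q_5, push AZ → (q_5, 1110100, AZ)
  read 1, top A: go to q_0, push ε → (q_0, 110100, Z)
  read 1, top Z: go to q_5, push AZ → (q_5, 10100, AZ)
  read 1, top A: go to q_0, push ε → (q_0, 0100, Z)
No transition applies at (q_0, 0100, Z); input not fully consumed.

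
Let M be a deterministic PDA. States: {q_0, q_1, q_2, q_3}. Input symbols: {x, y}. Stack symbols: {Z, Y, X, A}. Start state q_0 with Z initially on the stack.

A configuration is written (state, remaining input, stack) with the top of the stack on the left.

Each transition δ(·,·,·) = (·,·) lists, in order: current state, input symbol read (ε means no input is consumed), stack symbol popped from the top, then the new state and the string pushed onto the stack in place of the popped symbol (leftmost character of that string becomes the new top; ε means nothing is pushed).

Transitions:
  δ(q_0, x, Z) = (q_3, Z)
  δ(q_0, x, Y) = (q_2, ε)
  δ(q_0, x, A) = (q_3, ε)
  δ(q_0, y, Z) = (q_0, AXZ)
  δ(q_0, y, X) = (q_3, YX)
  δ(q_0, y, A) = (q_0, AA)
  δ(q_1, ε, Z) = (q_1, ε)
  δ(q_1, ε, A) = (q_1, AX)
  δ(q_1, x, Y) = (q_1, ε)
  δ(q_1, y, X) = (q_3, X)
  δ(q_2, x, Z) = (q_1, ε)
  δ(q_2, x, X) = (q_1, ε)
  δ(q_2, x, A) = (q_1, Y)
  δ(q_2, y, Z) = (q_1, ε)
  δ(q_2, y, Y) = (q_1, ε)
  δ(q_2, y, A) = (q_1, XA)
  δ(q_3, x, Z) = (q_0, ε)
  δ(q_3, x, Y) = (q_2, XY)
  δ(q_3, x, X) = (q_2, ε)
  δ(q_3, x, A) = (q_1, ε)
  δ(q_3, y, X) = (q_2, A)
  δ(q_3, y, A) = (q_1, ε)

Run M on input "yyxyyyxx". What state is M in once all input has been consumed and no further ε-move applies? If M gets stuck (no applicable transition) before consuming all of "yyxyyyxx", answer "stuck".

q_1

(q_0, yyxyyyxx, Z) ⊢ (q_0, yxyyyxx, AXZ) ⊢ (q_0, xyyyxx, AAXZ) ⊢ (q_3, yyyxx, AXZ) ⊢ (q_1, yyxx, XZ) ⊢ (q_3, yxx, XZ) ⊢ (q_2, xx, AZ) ⊢ (q_1, x, YZ) ⊢ (q_1, ε, Z) ⊢ (q_1, ε, ε)
All input consumed; M is in state q_1.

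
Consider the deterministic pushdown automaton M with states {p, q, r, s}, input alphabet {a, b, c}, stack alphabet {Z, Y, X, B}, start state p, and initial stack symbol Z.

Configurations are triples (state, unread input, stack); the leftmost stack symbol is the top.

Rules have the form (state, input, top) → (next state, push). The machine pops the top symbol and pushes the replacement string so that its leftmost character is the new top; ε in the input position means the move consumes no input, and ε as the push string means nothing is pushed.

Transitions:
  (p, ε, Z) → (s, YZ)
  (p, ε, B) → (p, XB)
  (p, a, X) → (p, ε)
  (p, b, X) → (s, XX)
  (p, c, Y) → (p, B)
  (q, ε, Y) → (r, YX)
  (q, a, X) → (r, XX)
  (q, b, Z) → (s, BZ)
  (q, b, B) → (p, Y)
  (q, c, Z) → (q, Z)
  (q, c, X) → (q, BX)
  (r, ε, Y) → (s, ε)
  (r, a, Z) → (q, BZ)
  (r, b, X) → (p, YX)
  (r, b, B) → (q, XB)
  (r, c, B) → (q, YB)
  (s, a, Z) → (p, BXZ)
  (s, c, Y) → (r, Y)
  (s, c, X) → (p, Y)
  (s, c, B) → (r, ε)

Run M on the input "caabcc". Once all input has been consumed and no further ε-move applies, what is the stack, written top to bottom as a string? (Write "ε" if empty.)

(p, caabcc, Z)
  ε-move, top Z: go to s, push YZ → (s, caabcc, YZ)
  read c, top Y: go to r, push Y → (r, aabcc, YZ)
  ε-move, top Y: go to s, push ε → (s, aabcc, Z)
  read a, top Z: go to p, push BXZ → (p, abcc, BXZ)
  ε-move, top B: go to p, push XB → (p, abcc, XBXZ)
  read a, top X: go to p, push ε → (p, bcc, BXZ)
  ε-move, top B: go to p, push XB → (p, bcc, XBXZ)
  read b, top X: go to s, push XX → (s, cc, XXBXZ)
  read c, top X: go to p, push Y → (p, c, YXBXZ)
  read c, top Y: go to p, push B → (p, ε, BXBXZ)
  ε-move, top B: go to p, push XB → (p, ε, XBXBXZ)
All input consumed in state p with stack XBXBXZ.

XBXBXZ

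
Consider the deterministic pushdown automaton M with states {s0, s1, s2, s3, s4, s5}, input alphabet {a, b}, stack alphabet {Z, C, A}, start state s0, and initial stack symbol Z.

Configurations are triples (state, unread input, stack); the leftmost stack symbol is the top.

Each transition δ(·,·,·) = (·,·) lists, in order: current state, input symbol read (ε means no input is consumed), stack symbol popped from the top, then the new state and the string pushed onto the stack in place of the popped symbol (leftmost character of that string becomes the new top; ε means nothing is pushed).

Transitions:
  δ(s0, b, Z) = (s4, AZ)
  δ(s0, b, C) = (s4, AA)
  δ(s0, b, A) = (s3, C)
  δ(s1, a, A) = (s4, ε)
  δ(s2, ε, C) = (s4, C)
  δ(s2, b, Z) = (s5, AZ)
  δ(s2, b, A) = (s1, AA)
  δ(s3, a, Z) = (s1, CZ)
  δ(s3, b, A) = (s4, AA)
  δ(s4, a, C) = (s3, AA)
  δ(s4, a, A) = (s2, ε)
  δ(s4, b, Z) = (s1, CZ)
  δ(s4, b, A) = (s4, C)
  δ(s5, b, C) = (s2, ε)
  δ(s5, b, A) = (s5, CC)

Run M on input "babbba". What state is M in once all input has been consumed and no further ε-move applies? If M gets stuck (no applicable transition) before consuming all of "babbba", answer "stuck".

s3

(s0, babbba, Z)
  read b, top Z: go to s4, push AZ → (s4, abbba, AZ)
  read a, top A: go to s2, push ε → (s2, bbba, Z)
  read b, top Z: go to s5, push AZ → (s5, bba, AZ)
  read b, top A: go to s5, push CC → (s5, ba, CCZ)
  read b, top C: go to s2, push ε → (s2, a, CZ)
  ε-move, top C: go to s4, push C → (s4, a, CZ)
  read a, top C: go to s3, push AA → (s3, ε, AAZ)
All input consumed; M is in state s3.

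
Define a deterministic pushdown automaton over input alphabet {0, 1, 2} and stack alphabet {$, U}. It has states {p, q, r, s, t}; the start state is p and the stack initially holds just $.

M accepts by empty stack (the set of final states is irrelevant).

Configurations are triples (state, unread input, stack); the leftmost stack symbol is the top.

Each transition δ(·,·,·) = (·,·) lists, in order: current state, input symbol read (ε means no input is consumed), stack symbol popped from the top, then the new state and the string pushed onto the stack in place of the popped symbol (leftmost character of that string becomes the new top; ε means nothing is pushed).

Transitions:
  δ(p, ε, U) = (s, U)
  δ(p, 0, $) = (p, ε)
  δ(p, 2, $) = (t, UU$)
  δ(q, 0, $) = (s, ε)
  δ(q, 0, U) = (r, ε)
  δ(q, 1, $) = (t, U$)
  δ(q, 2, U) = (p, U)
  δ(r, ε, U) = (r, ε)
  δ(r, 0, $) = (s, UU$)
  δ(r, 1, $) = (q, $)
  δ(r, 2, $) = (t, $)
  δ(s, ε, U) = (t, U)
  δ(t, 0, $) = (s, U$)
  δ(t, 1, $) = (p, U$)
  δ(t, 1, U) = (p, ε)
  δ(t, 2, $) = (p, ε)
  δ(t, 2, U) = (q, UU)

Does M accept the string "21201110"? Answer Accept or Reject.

Accept

(p, 21201110, $)
  read 2, top $: go to t, push UU$ → (t, 1201110, UU$)
  read 1, top U: go to p, push ε → (p, 201110, U$)
  ε-move, top U: go to s, push U → (s, 201110, U$)
  ε-move, top U: go to t, push U → (t, 201110, U$)
  read 2, top U: go to q, push UU → (q, 01110, UU$)
  read 0, top U: go to r, push ε → (r, 1110, U$)
  ε-move, top U: go to r, push ε → (r, 1110, $)
  read 1, top $: go to q, push $ → (q, 110, $)
  read 1, top $: go to t, push U$ → (t, 10, U$)
  read 1, top U: go to p, push ε → (p, 0, $)
  read 0, top $: go to p, push ε → (p, ε, ε)
All input consumed and the stack is empty.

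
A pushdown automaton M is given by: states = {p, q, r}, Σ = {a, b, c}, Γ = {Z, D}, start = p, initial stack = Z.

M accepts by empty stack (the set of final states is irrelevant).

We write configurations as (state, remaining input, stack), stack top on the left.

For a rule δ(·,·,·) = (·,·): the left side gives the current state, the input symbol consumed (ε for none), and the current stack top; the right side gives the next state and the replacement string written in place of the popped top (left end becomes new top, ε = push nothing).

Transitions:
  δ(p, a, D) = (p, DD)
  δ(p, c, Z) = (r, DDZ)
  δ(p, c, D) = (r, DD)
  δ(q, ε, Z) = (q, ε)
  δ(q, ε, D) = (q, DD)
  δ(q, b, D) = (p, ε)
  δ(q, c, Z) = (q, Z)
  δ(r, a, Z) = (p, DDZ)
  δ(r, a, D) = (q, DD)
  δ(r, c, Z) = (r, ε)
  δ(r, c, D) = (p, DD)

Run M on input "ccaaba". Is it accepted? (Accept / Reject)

No computation consumes all input and empties the stack.

Reject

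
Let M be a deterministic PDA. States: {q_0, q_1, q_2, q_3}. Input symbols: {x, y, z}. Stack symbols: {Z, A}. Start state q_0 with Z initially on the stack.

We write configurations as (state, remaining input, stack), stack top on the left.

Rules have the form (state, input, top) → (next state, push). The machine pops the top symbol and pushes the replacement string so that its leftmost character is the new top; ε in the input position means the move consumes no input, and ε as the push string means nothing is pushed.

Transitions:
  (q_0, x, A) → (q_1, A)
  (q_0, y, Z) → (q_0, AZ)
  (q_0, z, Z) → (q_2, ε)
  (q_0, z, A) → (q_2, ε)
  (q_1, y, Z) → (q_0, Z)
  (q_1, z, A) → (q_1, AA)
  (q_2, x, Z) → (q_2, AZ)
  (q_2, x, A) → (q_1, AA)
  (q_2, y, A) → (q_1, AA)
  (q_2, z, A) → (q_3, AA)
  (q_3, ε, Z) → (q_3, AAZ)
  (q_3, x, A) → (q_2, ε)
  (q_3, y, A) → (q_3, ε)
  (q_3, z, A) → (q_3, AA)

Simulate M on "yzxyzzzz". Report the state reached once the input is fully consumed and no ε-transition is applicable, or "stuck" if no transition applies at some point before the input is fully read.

(q_0, yzxyzzzz, Z) ⊢ (q_0, zxyzzzz, AZ) ⊢ (q_2, xyzzzz, Z) ⊢ (q_2, yzzzz, AZ) ⊢ (q_1, zzzz, AAZ) ⊢ (q_1, zzz, AAAZ) ⊢ (q_1, zz, AAAAZ) ⊢ (q_1, z, AAAAAZ) ⊢ (q_1, ε, AAAAAAZ)
All input consumed; M is in state q_1.

q_1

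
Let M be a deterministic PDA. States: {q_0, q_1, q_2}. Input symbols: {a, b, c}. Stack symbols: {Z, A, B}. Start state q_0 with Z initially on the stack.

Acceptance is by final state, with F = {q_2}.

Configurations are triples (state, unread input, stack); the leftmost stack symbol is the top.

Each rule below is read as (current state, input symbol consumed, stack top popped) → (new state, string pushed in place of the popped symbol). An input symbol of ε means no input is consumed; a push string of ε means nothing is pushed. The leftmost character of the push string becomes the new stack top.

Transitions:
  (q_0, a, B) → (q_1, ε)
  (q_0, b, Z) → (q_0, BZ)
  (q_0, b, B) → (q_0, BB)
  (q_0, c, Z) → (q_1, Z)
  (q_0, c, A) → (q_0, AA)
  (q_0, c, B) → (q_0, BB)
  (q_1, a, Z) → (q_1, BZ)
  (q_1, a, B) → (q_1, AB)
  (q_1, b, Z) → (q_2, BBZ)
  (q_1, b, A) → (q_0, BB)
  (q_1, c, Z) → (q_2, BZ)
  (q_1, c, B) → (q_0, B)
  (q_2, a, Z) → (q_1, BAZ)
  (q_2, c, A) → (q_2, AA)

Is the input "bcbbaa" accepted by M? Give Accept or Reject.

(q_0, bcbbaa, Z)
  read b, top Z: go to q_0, push BZ → (q_0, cbbaa, BZ)
  read c, top B: go to q_0, push BB → (q_0, bbaa, BBZ)
  read b, top B: go to q_0, push BB → (q_0, baa, BBBZ)
  read b, top B: go to q_0, push BB → (q_0, aa, BBBBZ)
  read a, top B: go to q_1, push ε → (q_1, a, BBBZ)
  read a, top B: go to q_1, push AB → (q_1, ε, ABBBZ)
All input consumed; state q_1 ∉ F and no further ε-move applies.

Reject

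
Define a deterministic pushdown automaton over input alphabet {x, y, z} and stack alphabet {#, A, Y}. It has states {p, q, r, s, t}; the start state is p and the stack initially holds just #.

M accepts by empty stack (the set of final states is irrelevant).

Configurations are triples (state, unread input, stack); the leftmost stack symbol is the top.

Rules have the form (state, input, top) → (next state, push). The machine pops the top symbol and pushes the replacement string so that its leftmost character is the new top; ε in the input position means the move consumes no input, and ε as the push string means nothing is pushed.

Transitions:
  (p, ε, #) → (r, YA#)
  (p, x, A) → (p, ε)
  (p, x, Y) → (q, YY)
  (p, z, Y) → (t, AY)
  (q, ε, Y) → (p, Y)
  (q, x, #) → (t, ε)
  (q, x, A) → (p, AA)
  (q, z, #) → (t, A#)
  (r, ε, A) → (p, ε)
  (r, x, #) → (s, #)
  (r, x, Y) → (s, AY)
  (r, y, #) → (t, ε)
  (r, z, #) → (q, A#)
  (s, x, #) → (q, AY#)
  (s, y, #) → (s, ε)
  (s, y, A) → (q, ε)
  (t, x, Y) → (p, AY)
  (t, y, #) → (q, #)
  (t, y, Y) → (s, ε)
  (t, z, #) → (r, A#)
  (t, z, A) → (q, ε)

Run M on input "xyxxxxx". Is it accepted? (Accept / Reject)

Reject

(p, xyxxxxx, #)
  ε-move, top #: go to r, push YA# → (r, xyxxxxx, YA#)
  read x, top Y: go to s, push AY → (s, yxxxxx, AYA#)
  read y, top A: go to q, push ε → (q, xxxxx, YA#)
  ε-move, top Y: go to p, push Y → (p, xxxxx, YA#)
  read x, top Y: go to q, push YY → (q, xxxx, YYA#)
  ε-move, top Y: go to p, push Y → (p, xxxx, YYA#)
  read x, top Y: go to q, push YY → (q, xxx, YYYA#)
  ε-move, top Y: go to p, push Y → (p, xxx, YYYA#)
  read x, top Y: go to q, push YY → (q, xx, YYYYA#)
  ε-move, top Y: go to p, push Y → (p, xx, YYYYA#)
  read x, top Y: go to q, push YY → (q, x, YYYYYA#)
  ε-move, top Y: go to p, push Y → (p, x, YYYYYA#)
  read x, top Y: go to q, push YY → (q, ε, YYYYYYA#)
  ε-move, top Y: go to p, push Y → (p, ε, YYYYYYA#)
All input consumed; stack is YYYYYYA#, not empty, and no further ε-move applies.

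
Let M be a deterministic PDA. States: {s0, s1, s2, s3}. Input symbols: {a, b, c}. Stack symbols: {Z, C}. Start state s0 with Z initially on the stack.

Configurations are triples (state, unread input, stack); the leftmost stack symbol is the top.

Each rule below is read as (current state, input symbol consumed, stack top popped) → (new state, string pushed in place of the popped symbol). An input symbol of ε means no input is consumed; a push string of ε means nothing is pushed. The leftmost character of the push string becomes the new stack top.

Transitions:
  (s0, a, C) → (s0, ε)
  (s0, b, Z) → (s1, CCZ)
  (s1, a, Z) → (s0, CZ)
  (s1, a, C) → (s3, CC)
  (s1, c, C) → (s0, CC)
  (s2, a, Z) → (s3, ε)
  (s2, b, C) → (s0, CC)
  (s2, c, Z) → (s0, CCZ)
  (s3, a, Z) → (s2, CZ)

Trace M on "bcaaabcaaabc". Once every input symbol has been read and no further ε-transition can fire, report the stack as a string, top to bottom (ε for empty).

(s0, bcaaabcaaabc, Z)
  read b, top Z: go to s1, push CCZ → (s1, caaabcaaabc, CCZ)
  read c, top C: go to s0, push CC → (s0, aaabcaaabc, CCCZ)
  read a, top C: go to s0, push ε → (s0, aabcaaabc, CCZ)
  read a, top C: go to s0, push ε → (s0, abcaaabc, CZ)
  read a, top C: go to s0, push ε → (s0, bcaaabc, Z)
  read b, top Z: go to s1, push CCZ → (s1, caaabc, CCZ)
  read c, top C: go to s0, push CC → (s0, aaabc, CCCZ)
  read a, top C: go to s0, push ε → (s0, aabc, CCZ)
  read a, top C: go to s0, push ε → (s0, abc, CZ)
  read a, top C: go to s0, push ε → (s0, bc, Z)
  read b, top Z: go to s1, push CCZ → (s1, c, CCZ)
  read c, top C: go to s0, push CC → (s0, ε, CCCZ)
All input consumed in state s0 with stack CCCZ.

CCCZ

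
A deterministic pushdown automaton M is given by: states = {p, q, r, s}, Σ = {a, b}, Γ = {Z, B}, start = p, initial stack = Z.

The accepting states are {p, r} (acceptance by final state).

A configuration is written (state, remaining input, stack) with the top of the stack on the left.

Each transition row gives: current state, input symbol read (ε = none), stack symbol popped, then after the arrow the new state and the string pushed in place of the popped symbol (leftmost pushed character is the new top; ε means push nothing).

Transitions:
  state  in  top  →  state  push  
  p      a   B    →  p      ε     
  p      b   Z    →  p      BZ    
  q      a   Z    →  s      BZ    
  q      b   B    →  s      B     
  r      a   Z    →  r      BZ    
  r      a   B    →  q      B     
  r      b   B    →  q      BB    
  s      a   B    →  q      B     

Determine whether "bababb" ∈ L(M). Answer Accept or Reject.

Reject

(p, bababb, Z)
  read b, top Z: go to p, push BZ → (p, ababb, BZ)
  read a, top B: go to p, push ε → (p, babb, Z)
  read b, top Z: go to p, push BZ → (p, abb, BZ)
  read a, top B: go to p, push ε → (p, bb, Z)
  read b, top Z: go to p, push BZ → (p, b, BZ)
No transition applies at (p, b, BZ); input not fully consumed.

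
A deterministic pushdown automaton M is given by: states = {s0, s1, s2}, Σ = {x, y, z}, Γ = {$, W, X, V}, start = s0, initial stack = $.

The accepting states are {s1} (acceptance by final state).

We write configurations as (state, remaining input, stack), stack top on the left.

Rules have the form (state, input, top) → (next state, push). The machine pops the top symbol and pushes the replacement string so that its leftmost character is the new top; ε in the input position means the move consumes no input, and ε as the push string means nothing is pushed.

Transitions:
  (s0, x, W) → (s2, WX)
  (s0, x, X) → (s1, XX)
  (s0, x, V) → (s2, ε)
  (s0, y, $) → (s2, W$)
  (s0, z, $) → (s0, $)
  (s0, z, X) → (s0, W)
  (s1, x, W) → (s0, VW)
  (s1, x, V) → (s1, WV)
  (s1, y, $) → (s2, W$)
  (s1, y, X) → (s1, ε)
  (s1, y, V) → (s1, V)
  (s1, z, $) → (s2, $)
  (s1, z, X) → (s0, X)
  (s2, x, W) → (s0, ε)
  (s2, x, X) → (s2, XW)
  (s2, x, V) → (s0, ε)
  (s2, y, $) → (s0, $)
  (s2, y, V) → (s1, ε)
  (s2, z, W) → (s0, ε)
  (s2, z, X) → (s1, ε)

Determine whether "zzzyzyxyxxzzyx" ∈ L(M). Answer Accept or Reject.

Reject

(s0, zzzyzyxyxxzzyx, $)
  read z, top $: go to s0, push $ → (s0, zzyzyxyxxzzyx, $)
  read z, top $: go to s0, push $ → (s0, zyzyxyxxzzyx, $)
  read z, top $: go to s0, push $ → (s0, yzyxyxxzzyx, $)
  read y, top $: go to s2, push W$ → (s2, zyxyxxzzyx, W$)
  read z, top W: go to s0, push ε → (s0, yxyxxzzyx, $)
  read y, top $: go to s2, push W$ → (s2, xyxxzzyx, W$)
  read x, top W: go to s0, push ε → (s0, yxxzzyx, $)
  read y, top $: go to s2, push W$ → (s2, xxzzyx, W$)
  read x, top W: go to s0, push ε → (s0, xzzyx, $)
No transition applies at (s0, xzzyx, $); input not fully consumed.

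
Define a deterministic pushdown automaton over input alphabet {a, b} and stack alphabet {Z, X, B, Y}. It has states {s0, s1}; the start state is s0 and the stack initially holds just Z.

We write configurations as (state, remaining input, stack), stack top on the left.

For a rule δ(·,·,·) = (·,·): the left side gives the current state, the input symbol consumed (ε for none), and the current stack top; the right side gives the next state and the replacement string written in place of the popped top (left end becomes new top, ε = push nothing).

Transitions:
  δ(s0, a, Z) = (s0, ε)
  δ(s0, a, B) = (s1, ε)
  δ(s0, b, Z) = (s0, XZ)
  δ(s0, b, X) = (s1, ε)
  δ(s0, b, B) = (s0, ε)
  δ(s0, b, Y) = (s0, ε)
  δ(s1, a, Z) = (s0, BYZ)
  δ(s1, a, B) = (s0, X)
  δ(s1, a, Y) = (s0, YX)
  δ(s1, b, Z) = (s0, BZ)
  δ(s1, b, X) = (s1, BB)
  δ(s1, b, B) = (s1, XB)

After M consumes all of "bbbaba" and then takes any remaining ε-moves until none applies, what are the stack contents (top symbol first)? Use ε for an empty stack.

Z

(s0, bbbaba, Z) ⊢ (s0, bbaba, XZ) ⊢ (s1, baba, Z) ⊢ (s0, aba, BZ) ⊢ (s1, ba, Z) ⊢ (s0, a, BZ) ⊢ (s1, ε, Z)
All input consumed in state s1 with stack Z.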